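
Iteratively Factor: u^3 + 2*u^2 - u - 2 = (u + 1)*(u^2 + u - 2) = (u + 1)*(u + 2)*(u - 1)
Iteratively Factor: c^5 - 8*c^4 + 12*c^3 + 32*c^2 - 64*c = (c - 4)*(c^4 - 4*c^3 - 4*c^2 + 16*c) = (c - 4)^2*(c^3 - 4*c) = (c - 4)^2*(c + 2)*(c^2 - 2*c) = (c - 4)^2*(c - 2)*(c + 2)*(c)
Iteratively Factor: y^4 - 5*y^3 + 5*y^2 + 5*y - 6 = (y - 1)*(y^3 - 4*y^2 + y + 6) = (y - 2)*(y - 1)*(y^2 - 2*y - 3) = (y - 3)*(y - 2)*(y - 1)*(y + 1)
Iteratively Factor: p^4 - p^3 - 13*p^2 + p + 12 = (p - 4)*(p^3 + 3*p^2 - p - 3) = (p - 4)*(p + 3)*(p^2 - 1) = (p - 4)*(p - 1)*(p + 3)*(p + 1)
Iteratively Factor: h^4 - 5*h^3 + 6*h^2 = (h)*(h^3 - 5*h^2 + 6*h) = h*(h - 3)*(h^2 - 2*h) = h*(h - 3)*(h - 2)*(h)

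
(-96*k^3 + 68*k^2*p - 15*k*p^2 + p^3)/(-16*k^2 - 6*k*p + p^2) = (12*k^2 - 7*k*p + p^2)/(2*k + p)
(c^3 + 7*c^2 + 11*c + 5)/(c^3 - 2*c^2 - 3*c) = (c^2 + 6*c + 5)/(c*(c - 3))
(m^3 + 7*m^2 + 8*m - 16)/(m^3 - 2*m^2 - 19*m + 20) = (m + 4)/(m - 5)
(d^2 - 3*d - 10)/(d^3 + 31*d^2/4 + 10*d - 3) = 4*(d - 5)/(4*d^2 + 23*d - 6)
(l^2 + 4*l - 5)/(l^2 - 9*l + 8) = (l + 5)/(l - 8)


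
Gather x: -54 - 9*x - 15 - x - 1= -10*x - 70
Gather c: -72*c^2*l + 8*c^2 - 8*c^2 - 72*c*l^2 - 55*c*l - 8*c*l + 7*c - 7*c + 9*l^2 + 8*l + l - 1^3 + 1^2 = -72*c^2*l + c*(-72*l^2 - 63*l) + 9*l^2 + 9*l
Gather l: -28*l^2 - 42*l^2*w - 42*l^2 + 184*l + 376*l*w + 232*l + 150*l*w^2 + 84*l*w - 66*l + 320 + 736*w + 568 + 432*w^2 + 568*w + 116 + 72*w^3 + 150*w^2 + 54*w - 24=l^2*(-42*w - 70) + l*(150*w^2 + 460*w + 350) + 72*w^3 + 582*w^2 + 1358*w + 980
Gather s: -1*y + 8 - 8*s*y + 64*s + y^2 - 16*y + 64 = s*(64 - 8*y) + y^2 - 17*y + 72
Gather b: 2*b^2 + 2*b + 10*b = 2*b^2 + 12*b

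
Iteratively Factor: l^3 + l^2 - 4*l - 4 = (l + 1)*(l^2 - 4) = (l + 1)*(l + 2)*(l - 2)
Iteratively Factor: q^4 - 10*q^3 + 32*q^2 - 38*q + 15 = (q - 5)*(q^3 - 5*q^2 + 7*q - 3) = (q - 5)*(q - 3)*(q^2 - 2*q + 1) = (q - 5)*(q - 3)*(q - 1)*(q - 1)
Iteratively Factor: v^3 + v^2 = (v)*(v^2 + v) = v^2*(v + 1)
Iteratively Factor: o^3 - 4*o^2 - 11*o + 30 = (o - 2)*(o^2 - 2*o - 15) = (o - 5)*(o - 2)*(o + 3)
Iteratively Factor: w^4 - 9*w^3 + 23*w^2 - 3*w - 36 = (w - 3)*(w^3 - 6*w^2 + 5*w + 12) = (w - 4)*(w - 3)*(w^2 - 2*w - 3) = (w - 4)*(w - 3)*(w + 1)*(w - 3)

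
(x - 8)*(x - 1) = x^2 - 9*x + 8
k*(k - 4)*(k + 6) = k^3 + 2*k^2 - 24*k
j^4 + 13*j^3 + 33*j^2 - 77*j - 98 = (j - 2)*(j + 1)*(j + 7)^2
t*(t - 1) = t^2 - t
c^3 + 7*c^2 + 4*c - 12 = (c - 1)*(c + 2)*(c + 6)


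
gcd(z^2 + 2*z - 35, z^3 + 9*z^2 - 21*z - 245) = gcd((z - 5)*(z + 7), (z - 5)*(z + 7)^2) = z^2 + 2*z - 35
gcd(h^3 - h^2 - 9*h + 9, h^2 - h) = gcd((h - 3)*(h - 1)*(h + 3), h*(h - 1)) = h - 1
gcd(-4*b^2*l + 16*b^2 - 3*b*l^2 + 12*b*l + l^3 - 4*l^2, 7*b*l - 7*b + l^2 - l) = 1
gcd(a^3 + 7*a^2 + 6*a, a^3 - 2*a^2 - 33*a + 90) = a + 6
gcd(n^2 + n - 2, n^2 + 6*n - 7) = n - 1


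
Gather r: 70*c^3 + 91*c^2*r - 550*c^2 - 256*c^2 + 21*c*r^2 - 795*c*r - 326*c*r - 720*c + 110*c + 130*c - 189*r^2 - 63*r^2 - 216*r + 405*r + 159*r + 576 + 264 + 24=70*c^3 - 806*c^2 - 480*c + r^2*(21*c - 252) + r*(91*c^2 - 1121*c + 348) + 864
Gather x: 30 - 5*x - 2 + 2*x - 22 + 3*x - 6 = 0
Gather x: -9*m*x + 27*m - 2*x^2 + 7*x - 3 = 27*m - 2*x^2 + x*(7 - 9*m) - 3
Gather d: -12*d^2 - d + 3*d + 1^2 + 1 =-12*d^2 + 2*d + 2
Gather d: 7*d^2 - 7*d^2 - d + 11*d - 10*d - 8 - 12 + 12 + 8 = 0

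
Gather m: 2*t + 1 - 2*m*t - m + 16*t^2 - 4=m*(-2*t - 1) + 16*t^2 + 2*t - 3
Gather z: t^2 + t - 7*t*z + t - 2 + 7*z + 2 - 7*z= t^2 - 7*t*z + 2*t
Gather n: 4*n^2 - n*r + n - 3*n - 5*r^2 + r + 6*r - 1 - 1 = 4*n^2 + n*(-r - 2) - 5*r^2 + 7*r - 2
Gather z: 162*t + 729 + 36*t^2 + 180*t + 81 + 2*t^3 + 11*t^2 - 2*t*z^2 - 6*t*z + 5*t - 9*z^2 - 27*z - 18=2*t^3 + 47*t^2 + 347*t + z^2*(-2*t - 9) + z*(-6*t - 27) + 792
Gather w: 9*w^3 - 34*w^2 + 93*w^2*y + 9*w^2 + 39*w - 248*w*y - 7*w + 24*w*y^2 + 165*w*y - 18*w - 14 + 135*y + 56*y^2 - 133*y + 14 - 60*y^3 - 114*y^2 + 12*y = 9*w^3 + w^2*(93*y - 25) + w*(24*y^2 - 83*y + 14) - 60*y^3 - 58*y^2 + 14*y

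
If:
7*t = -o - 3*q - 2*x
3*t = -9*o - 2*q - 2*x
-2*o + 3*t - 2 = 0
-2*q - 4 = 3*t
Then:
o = -1/19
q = -56/19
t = 12/19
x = 85/38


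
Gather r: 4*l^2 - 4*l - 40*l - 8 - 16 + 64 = 4*l^2 - 44*l + 40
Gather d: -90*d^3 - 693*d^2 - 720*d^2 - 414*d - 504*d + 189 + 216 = -90*d^3 - 1413*d^2 - 918*d + 405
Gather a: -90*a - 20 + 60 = 40 - 90*a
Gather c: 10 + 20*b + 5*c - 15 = 20*b + 5*c - 5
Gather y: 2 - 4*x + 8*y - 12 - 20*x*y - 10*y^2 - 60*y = -4*x - 10*y^2 + y*(-20*x - 52) - 10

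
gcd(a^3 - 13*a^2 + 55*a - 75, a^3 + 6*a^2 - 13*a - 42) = a - 3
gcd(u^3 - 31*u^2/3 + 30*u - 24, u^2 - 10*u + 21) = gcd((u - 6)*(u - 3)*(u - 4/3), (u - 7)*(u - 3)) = u - 3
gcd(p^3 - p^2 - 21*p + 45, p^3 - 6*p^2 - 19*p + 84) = p - 3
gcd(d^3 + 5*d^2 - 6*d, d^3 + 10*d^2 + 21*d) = d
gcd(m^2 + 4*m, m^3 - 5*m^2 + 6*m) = m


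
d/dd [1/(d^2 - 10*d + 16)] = 2*(5 - d)/(d^2 - 10*d + 16)^2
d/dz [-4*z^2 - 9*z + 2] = -8*z - 9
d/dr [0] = 0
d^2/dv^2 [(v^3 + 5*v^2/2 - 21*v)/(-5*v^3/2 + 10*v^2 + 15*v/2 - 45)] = 2*(-13*v^4 + 30*v^3 - 36*v^2 + 840*v + 72)/(5*(v^7 - 6*v^6 - 6*v^5 + 80*v^4 - 15*v^3 - 378*v^2 + 108*v + 648))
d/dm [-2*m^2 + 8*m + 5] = 8 - 4*m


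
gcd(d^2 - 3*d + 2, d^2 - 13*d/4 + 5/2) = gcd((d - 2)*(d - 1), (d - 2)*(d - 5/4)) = d - 2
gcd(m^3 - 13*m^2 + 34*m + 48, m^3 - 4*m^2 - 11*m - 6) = m^2 - 5*m - 6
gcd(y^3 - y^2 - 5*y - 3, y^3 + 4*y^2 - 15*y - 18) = y^2 - 2*y - 3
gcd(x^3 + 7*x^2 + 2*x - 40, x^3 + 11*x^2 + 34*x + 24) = x + 4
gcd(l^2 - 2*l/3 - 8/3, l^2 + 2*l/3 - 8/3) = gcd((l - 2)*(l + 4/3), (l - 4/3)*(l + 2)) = 1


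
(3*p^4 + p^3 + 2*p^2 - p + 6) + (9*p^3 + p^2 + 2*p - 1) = 3*p^4 + 10*p^3 + 3*p^2 + p + 5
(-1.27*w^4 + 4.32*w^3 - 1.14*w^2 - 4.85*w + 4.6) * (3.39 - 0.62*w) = 0.7874*w^5 - 6.9837*w^4 + 15.3516*w^3 - 0.8576*w^2 - 19.2935*w + 15.594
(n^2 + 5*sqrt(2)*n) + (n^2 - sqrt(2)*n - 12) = 2*n^2 + 4*sqrt(2)*n - 12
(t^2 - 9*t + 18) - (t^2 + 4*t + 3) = 15 - 13*t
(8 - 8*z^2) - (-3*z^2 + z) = -5*z^2 - z + 8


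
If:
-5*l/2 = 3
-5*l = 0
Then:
No Solution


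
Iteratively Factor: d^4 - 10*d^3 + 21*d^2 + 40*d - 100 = (d + 2)*(d^3 - 12*d^2 + 45*d - 50) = (d - 2)*(d + 2)*(d^2 - 10*d + 25) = (d - 5)*(d - 2)*(d + 2)*(d - 5)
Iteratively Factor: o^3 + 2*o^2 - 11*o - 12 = (o + 4)*(o^2 - 2*o - 3) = (o + 1)*(o + 4)*(o - 3)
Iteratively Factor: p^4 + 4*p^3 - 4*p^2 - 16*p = (p - 2)*(p^3 + 6*p^2 + 8*p) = (p - 2)*(p + 4)*(p^2 + 2*p) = p*(p - 2)*(p + 4)*(p + 2)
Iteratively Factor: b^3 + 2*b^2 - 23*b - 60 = (b + 4)*(b^2 - 2*b - 15) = (b - 5)*(b + 4)*(b + 3)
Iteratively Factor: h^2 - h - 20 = (h + 4)*(h - 5)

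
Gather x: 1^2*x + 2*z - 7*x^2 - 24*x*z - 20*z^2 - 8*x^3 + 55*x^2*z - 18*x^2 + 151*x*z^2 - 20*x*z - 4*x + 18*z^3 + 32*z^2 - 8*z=-8*x^3 + x^2*(55*z - 25) + x*(151*z^2 - 44*z - 3) + 18*z^3 + 12*z^2 - 6*z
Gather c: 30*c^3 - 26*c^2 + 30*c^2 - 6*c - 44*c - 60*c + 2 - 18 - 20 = 30*c^3 + 4*c^2 - 110*c - 36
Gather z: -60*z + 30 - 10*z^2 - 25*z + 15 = -10*z^2 - 85*z + 45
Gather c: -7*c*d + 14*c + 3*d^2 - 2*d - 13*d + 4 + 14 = c*(14 - 7*d) + 3*d^2 - 15*d + 18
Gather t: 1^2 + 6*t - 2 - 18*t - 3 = -12*t - 4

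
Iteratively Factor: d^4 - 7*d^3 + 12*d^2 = (d)*(d^3 - 7*d^2 + 12*d) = d*(d - 3)*(d^2 - 4*d) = d^2*(d - 3)*(d - 4)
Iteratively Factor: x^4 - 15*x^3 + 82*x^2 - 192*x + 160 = (x - 2)*(x^3 - 13*x^2 + 56*x - 80) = (x - 5)*(x - 2)*(x^2 - 8*x + 16) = (x - 5)*(x - 4)*(x - 2)*(x - 4)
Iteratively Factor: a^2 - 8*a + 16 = (a - 4)*(a - 4)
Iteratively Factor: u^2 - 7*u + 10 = (u - 5)*(u - 2)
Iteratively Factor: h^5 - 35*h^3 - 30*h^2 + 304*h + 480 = (h - 5)*(h^4 + 5*h^3 - 10*h^2 - 80*h - 96) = (h - 5)*(h + 2)*(h^3 + 3*h^2 - 16*h - 48) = (h - 5)*(h + 2)*(h + 3)*(h^2 - 16) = (h - 5)*(h - 4)*(h + 2)*(h + 3)*(h + 4)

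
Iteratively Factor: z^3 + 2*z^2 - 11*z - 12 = (z + 4)*(z^2 - 2*z - 3) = (z - 3)*(z + 4)*(z + 1)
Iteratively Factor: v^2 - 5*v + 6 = (v - 3)*(v - 2)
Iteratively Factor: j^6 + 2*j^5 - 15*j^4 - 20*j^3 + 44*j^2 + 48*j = (j - 2)*(j^5 + 4*j^4 - 7*j^3 - 34*j^2 - 24*j) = (j - 2)*(j + 4)*(j^4 - 7*j^2 - 6*j) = (j - 2)*(j + 1)*(j + 4)*(j^3 - j^2 - 6*j) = j*(j - 2)*(j + 1)*(j + 4)*(j^2 - j - 6) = j*(j - 3)*(j - 2)*(j + 1)*(j + 4)*(j + 2)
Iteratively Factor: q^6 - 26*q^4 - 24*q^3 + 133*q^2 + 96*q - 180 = (q + 2)*(q^5 - 2*q^4 - 22*q^3 + 20*q^2 + 93*q - 90) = (q + 2)*(q + 3)*(q^4 - 5*q^3 - 7*q^2 + 41*q - 30) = (q - 2)*(q + 2)*(q + 3)*(q^3 - 3*q^2 - 13*q + 15) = (q - 2)*(q - 1)*(q + 2)*(q + 3)*(q^2 - 2*q - 15) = (q - 2)*(q - 1)*(q + 2)*(q + 3)^2*(q - 5)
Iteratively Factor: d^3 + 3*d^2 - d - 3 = (d - 1)*(d^2 + 4*d + 3) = (d - 1)*(d + 3)*(d + 1)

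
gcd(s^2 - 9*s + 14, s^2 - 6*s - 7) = s - 7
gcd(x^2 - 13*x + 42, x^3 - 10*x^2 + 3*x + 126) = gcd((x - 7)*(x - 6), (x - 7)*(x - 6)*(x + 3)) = x^2 - 13*x + 42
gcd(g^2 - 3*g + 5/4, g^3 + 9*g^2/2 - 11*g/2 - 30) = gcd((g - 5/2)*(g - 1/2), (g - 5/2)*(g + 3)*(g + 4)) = g - 5/2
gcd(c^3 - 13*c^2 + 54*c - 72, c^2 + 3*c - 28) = c - 4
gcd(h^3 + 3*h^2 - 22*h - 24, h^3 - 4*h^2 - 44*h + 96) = h + 6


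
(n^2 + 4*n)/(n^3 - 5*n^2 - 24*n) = (n + 4)/(n^2 - 5*n - 24)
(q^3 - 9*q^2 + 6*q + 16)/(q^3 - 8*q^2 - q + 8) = (q - 2)/(q - 1)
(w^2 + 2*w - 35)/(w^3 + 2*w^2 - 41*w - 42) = (w - 5)/(w^2 - 5*w - 6)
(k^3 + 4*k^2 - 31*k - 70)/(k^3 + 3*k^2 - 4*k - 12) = (k^2 + 2*k - 35)/(k^2 + k - 6)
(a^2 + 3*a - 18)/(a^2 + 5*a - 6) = (a - 3)/(a - 1)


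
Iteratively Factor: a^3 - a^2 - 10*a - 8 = (a + 2)*(a^2 - 3*a - 4) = (a - 4)*(a + 2)*(a + 1)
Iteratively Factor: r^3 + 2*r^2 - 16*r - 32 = (r - 4)*(r^2 + 6*r + 8) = (r - 4)*(r + 4)*(r + 2)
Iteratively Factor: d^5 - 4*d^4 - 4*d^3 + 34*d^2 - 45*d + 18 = (d - 2)*(d^4 - 2*d^3 - 8*d^2 + 18*d - 9) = (d - 2)*(d - 1)*(d^3 - d^2 - 9*d + 9) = (d - 3)*(d - 2)*(d - 1)*(d^2 + 2*d - 3) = (d - 3)*(d - 2)*(d - 1)^2*(d + 3)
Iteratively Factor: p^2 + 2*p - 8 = (p + 4)*(p - 2)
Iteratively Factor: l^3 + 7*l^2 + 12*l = (l + 4)*(l^2 + 3*l) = (l + 3)*(l + 4)*(l)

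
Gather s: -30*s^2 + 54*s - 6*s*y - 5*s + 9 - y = -30*s^2 + s*(49 - 6*y) - y + 9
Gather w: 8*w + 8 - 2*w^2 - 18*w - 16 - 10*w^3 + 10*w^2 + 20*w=-10*w^3 + 8*w^2 + 10*w - 8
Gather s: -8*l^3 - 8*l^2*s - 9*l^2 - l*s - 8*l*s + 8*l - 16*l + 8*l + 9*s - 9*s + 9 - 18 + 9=-8*l^3 - 9*l^2 + s*(-8*l^2 - 9*l)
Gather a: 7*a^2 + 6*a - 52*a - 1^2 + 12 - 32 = 7*a^2 - 46*a - 21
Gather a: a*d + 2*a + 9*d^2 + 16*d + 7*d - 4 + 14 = a*(d + 2) + 9*d^2 + 23*d + 10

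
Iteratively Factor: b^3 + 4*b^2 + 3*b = (b + 1)*(b^2 + 3*b) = b*(b + 1)*(b + 3)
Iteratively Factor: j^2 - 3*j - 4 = (j - 4)*(j + 1)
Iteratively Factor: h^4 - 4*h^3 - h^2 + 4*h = (h + 1)*(h^3 - 5*h^2 + 4*h) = (h - 1)*(h + 1)*(h^2 - 4*h) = (h - 4)*(h - 1)*(h + 1)*(h)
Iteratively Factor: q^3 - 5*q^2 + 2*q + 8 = (q - 4)*(q^2 - q - 2) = (q - 4)*(q - 2)*(q + 1)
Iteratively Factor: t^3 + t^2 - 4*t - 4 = (t + 1)*(t^2 - 4) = (t - 2)*(t + 1)*(t + 2)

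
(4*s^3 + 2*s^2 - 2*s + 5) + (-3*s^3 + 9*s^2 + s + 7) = s^3 + 11*s^2 - s + 12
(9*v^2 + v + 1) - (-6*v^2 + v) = 15*v^2 + 1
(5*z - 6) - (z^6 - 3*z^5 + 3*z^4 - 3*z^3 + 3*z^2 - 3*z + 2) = -z^6 + 3*z^5 - 3*z^4 + 3*z^3 - 3*z^2 + 8*z - 8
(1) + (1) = 2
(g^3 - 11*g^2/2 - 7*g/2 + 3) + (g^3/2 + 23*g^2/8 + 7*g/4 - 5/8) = 3*g^3/2 - 21*g^2/8 - 7*g/4 + 19/8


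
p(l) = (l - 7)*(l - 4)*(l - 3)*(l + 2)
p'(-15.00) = -22552.00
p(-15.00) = 97812.00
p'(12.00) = 2558.00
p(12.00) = 5040.00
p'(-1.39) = -134.04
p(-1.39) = -121.10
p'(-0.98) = -65.02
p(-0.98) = -161.33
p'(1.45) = 70.20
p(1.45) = -75.68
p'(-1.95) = -257.25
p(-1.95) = -13.18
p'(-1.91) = -247.26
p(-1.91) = -23.27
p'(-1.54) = -163.63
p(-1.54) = -98.81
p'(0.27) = 53.27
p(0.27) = -155.57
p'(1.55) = 68.71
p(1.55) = -68.73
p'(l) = (l - 7)*(l - 4)*(l - 3) + (l - 7)*(l - 4)*(l + 2) + (l - 7)*(l - 3)*(l + 2) + (l - 4)*(l - 3)*(l + 2)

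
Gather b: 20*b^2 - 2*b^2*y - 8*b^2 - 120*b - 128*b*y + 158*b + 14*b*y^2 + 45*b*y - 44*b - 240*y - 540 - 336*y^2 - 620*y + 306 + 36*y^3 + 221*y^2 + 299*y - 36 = b^2*(12 - 2*y) + b*(14*y^2 - 83*y - 6) + 36*y^3 - 115*y^2 - 561*y - 270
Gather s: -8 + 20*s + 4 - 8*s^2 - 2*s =-8*s^2 + 18*s - 4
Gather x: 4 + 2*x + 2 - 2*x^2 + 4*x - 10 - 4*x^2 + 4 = -6*x^2 + 6*x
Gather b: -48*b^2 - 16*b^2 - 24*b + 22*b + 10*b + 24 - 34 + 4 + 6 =-64*b^2 + 8*b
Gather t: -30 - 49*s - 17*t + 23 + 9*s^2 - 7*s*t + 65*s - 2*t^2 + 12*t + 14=9*s^2 + 16*s - 2*t^2 + t*(-7*s - 5) + 7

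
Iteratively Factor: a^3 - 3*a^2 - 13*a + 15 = (a - 5)*(a^2 + 2*a - 3) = (a - 5)*(a + 3)*(a - 1)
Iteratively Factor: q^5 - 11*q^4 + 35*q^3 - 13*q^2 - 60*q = (q - 3)*(q^4 - 8*q^3 + 11*q^2 + 20*q) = (q - 4)*(q - 3)*(q^3 - 4*q^2 - 5*q) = q*(q - 4)*(q - 3)*(q^2 - 4*q - 5) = q*(q - 5)*(q - 4)*(q - 3)*(q + 1)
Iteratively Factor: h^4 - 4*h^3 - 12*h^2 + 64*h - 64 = (h - 2)*(h^3 - 2*h^2 - 16*h + 32) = (h - 2)^2*(h^2 - 16) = (h - 4)*(h - 2)^2*(h + 4)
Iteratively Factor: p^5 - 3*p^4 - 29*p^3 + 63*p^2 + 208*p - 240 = (p - 1)*(p^4 - 2*p^3 - 31*p^2 + 32*p + 240) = (p - 1)*(p + 3)*(p^3 - 5*p^2 - 16*p + 80) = (p - 4)*(p - 1)*(p + 3)*(p^2 - p - 20) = (p - 5)*(p - 4)*(p - 1)*(p + 3)*(p + 4)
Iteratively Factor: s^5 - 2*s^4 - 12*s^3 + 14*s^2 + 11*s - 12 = (s - 4)*(s^4 + 2*s^3 - 4*s^2 - 2*s + 3) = (s - 4)*(s + 3)*(s^3 - s^2 - s + 1) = (s - 4)*(s - 1)*(s + 3)*(s^2 - 1) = (s - 4)*(s - 1)*(s + 1)*(s + 3)*(s - 1)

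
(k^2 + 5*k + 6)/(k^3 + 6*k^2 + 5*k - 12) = (k + 2)/(k^2 + 3*k - 4)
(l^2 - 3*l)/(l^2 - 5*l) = (l - 3)/(l - 5)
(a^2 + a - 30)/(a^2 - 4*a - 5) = (a + 6)/(a + 1)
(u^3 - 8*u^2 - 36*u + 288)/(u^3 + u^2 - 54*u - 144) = (u - 6)/(u + 3)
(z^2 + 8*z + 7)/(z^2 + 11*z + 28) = (z + 1)/(z + 4)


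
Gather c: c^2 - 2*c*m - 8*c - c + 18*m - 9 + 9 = c^2 + c*(-2*m - 9) + 18*m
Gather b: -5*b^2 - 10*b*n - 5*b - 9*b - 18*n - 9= -5*b^2 + b*(-10*n - 14) - 18*n - 9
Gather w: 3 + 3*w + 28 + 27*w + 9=30*w + 40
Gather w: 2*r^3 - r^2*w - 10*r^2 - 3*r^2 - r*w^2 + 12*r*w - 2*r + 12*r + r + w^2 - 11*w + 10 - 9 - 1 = 2*r^3 - 13*r^2 + 11*r + w^2*(1 - r) + w*(-r^2 + 12*r - 11)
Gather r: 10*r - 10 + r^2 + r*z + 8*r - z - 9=r^2 + r*(z + 18) - z - 19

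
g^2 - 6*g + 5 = (g - 5)*(g - 1)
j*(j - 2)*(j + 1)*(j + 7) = j^4 + 6*j^3 - 9*j^2 - 14*j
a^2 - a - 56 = (a - 8)*(a + 7)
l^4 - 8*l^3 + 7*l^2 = l^2*(l - 7)*(l - 1)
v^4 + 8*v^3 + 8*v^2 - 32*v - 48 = (v - 2)*(v + 2)^2*(v + 6)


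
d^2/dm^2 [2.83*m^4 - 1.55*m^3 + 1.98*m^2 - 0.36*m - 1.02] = 33.96*m^2 - 9.3*m + 3.96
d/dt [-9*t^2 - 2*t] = -18*t - 2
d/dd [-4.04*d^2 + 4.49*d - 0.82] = 4.49 - 8.08*d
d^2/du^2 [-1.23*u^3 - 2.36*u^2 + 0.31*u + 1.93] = -7.38*u - 4.72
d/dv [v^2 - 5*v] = 2*v - 5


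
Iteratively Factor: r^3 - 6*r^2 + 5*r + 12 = (r - 4)*(r^2 - 2*r - 3) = (r - 4)*(r - 3)*(r + 1)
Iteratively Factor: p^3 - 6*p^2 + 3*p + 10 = (p - 2)*(p^2 - 4*p - 5) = (p - 2)*(p + 1)*(p - 5)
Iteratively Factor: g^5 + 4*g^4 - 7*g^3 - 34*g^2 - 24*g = (g + 4)*(g^4 - 7*g^2 - 6*g) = g*(g + 4)*(g^3 - 7*g - 6) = g*(g - 3)*(g + 4)*(g^2 + 3*g + 2) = g*(g - 3)*(g + 1)*(g + 4)*(g + 2)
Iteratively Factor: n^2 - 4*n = (n - 4)*(n)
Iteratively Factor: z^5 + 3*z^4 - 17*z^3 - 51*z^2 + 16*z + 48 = (z + 4)*(z^4 - z^3 - 13*z^2 + z + 12) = (z - 4)*(z + 4)*(z^3 + 3*z^2 - z - 3) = (z - 4)*(z + 3)*(z + 4)*(z^2 - 1) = (z - 4)*(z + 1)*(z + 3)*(z + 4)*(z - 1)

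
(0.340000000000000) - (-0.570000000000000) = 0.910000000000000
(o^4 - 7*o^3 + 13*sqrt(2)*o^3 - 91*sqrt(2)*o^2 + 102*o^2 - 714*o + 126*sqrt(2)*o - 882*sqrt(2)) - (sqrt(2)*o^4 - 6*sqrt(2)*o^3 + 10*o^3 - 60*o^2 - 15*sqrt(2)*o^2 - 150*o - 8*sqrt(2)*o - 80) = -sqrt(2)*o^4 + o^4 - 17*o^3 + 19*sqrt(2)*o^3 - 76*sqrt(2)*o^2 + 162*o^2 - 564*o + 134*sqrt(2)*o - 882*sqrt(2) + 80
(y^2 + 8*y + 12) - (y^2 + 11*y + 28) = -3*y - 16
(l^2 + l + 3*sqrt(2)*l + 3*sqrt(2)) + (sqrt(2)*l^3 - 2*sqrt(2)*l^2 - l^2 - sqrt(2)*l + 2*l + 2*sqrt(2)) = sqrt(2)*l^3 - 2*sqrt(2)*l^2 + 2*sqrt(2)*l + 3*l + 5*sqrt(2)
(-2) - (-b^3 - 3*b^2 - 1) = b^3 + 3*b^2 - 1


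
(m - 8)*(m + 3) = m^2 - 5*m - 24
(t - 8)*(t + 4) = t^2 - 4*t - 32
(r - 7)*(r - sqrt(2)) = r^2 - 7*r - sqrt(2)*r + 7*sqrt(2)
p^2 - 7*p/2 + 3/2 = (p - 3)*(p - 1/2)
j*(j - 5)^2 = j^3 - 10*j^2 + 25*j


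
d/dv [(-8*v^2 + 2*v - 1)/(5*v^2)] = 2*(1 - v)/(5*v^3)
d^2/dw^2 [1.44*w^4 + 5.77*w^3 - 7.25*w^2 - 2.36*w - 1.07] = 17.28*w^2 + 34.62*w - 14.5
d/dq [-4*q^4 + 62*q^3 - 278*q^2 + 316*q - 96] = -16*q^3 + 186*q^2 - 556*q + 316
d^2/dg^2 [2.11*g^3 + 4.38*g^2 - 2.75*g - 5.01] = 12.66*g + 8.76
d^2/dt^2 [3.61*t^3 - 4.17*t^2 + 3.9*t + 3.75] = 21.66*t - 8.34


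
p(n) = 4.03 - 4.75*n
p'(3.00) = -4.75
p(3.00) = -10.22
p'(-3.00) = -4.75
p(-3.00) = 18.28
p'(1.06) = -4.75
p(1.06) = -1.00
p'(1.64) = -4.75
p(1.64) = -3.76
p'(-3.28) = -4.75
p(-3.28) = 19.61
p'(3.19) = -4.75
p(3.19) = -11.12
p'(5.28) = -4.75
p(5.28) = -21.05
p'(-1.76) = -4.75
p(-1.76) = 12.39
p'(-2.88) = -4.75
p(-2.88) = 17.71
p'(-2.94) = -4.75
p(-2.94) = 18.00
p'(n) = -4.75000000000000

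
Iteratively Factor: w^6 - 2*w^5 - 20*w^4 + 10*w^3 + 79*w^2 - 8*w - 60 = (w + 3)*(w^5 - 5*w^4 - 5*w^3 + 25*w^2 + 4*w - 20) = (w - 5)*(w + 3)*(w^4 - 5*w^2 + 4) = (w - 5)*(w - 2)*(w + 3)*(w^3 + 2*w^2 - w - 2) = (w - 5)*(w - 2)*(w + 1)*(w + 3)*(w^2 + w - 2) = (w - 5)*(w - 2)*(w + 1)*(w + 2)*(w + 3)*(w - 1)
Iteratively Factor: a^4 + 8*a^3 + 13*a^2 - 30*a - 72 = (a + 4)*(a^3 + 4*a^2 - 3*a - 18) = (a + 3)*(a + 4)*(a^2 + a - 6) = (a + 3)^2*(a + 4)*(a - 2)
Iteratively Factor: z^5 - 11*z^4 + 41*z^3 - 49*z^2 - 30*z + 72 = (z + 1)*(z^4 - 12*z^3 + 53*z^2 - 102*z + 72) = (z - 4)*(z + 1)*(z^3 - 8*z^2 + 21*z - 18) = (z - 4)*(z - 3)*(z + 1)*(z^2 - 5*z + 6) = (z - 4)*(z - 3)^2*(z + 1)*(z - 2)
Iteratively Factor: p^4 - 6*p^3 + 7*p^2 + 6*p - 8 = (p + 1)*(p^3 - 7*p^2 + 14*p - 8) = (p - 2)*(p + 1)*(p^2 - 5*p + 4) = (p - 2)*(p - 1)*(p + 1)*(p - 4)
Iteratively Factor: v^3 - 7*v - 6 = (v + 2)*(v^2 - 2*v - 3) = (v - 3)*(v + 2)*(v + 1)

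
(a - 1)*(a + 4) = a^2 + 3*a - 4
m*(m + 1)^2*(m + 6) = m^4 + 8*m^3 + 13*m^2 + 6*m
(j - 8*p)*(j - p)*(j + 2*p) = j^3 - 7*j^2*p - 10*j*p^2 + 16*p^3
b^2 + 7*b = b*(b + 7)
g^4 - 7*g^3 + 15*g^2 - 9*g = g*(g - 3)^2*(g - 1)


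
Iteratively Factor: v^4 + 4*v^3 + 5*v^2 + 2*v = (v + 1)*(v^3 + 3*v^2 + 2*v) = (v + 1)^2*(v^2 + 2*v) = v*(v + 1)^2*(v + 2)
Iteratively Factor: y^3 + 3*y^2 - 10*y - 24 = (y + 4)*(y^2 - y - 6) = (y - 3)*(y + 4)*(y + 2)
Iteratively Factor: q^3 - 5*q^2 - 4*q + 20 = (q + 2)*(q^2 - 7*q + 10) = (q - 2)*(q + 2)*(q - 5)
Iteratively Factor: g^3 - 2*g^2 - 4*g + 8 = (g - 2)*(g^2 - 4) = (g - 2)^2*(g + 2)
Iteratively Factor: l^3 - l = (l + 1)*(l^2 - l) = (l - 1)*(l + 1)*(l)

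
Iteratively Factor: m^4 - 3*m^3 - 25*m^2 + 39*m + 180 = (m - 4)*(m^3 + m^2 - 21*m - 45) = (m - 4)*(m + 3)*(m^2 - 2*m - 15) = (m - 5)*(m - 4)*(m + 3)*(m + 3)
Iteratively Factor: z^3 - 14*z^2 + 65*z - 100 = (z - 5)*(z^2 - 9*z + 20) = (z - 5)*(z - 4)*(z - 5)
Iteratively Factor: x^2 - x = (x)*(x - 1)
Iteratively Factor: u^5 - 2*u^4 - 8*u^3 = (u + 2)*(u^4 - 4*u^3) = u*(u + 2)*(u^3 - 4*u^2) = u^2*(u + 2)*(u^2 - 4*u) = u^3*(u + 2)*(u - 4)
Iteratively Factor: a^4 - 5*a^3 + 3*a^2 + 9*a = (a + 1)*(a^3 - 6*a^2 + 9*a) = a*(a + 1)*(a^2 - 6*a + 9) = a*(a - 3)*(a + 1)*(a - 3)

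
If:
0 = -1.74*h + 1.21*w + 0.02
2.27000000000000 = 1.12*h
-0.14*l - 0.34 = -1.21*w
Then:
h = 2.03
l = 22.62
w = 2.90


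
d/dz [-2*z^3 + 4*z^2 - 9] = 2*z*(4 - 3*z)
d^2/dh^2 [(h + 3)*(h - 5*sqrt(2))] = 2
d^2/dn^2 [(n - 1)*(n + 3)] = 2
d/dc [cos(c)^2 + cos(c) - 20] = -sin(c) - sin(2*c)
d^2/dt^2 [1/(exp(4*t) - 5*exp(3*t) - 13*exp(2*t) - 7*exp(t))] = (16*exp(4*t) - 147*exp(3*t) + 347*exp(2*t) + 175*exp(t) + 49)*exp(-t)/(exp(7*t) - 17*exp(6*t) + 69*exp(5*t) + 123*exp(4*t) - 573*exp(3*t) - 1491*exp(2*t) - 1225*exp(t) - 343)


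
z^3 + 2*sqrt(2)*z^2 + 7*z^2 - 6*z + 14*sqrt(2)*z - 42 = (z + 7)*(z - sqrt(2))*(z + 3*sqrt(2))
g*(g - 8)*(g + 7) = g^3 - g^2 - 56*g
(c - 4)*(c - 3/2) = c^2 - 11*c/2 + 6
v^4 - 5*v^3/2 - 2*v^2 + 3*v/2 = v*(v - 3)*(v - 1/2)*(v + 1)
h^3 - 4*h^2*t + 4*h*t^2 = h*(h - 2*t)^2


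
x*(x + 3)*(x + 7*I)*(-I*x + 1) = -I*x^4 + 8*x^3 - 3*I*x^3 + 24*x^2 + 7*I*x^2 + 21*I*x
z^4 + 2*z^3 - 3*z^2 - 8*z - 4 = (z - 2)*(z + 1)^2*(z + 2)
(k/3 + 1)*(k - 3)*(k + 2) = k^3/3 + 2*k^2/3 - 3*k - 6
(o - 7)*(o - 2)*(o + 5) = o^3 - 4*o^2 - 31*o + 70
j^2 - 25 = (j - 5)*(j + 5)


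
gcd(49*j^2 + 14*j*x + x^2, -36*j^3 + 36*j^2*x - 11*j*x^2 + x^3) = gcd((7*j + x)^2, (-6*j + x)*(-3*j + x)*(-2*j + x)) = 1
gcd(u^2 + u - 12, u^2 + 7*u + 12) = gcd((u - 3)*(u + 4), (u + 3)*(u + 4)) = u + 4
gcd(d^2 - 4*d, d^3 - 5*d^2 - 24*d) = d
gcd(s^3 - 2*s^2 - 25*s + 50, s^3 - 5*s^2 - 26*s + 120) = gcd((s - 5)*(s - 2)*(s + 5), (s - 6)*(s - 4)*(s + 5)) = s + 5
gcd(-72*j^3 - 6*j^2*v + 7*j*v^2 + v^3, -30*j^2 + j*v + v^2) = 6*j + v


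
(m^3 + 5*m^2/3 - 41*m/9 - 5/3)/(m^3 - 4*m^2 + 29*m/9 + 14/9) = (3*m^2 + 4*m - 15)/(3*m^2 - 13*m + 14)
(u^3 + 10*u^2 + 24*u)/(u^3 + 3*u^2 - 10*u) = (u^2 + 10*u + 24)/(u^2 + 3*u - 10)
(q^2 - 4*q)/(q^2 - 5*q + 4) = q/(q - 1)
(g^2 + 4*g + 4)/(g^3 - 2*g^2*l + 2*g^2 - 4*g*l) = (g + 2)/(g*(g - 2*l))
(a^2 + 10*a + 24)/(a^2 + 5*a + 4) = (a + 6)/(a + 1)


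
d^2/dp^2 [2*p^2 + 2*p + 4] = 4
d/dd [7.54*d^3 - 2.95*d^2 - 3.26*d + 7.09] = 22.62*d^2 - 5.9*d - 3.26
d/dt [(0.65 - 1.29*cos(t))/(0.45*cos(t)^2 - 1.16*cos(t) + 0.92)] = (-0.5805*cos(t)^2 + 0.585*cos(t) + 0.4328)*sin(t)/(0.2025*cos(t)^4 - 1.044*cos(t)^3 + 2.1736*cos(t)^2 - 2.1344*cos(t) + 0.8464)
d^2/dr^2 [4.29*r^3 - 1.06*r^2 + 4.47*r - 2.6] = 25.74*r - 2.12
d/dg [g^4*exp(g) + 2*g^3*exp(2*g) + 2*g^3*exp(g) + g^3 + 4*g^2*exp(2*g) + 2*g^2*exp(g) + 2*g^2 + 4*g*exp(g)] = g^4*exp(g) + 4*g^3*exp(2*g) + 6*g^3*exp(g) + 14*g^2*exp(2*g) + 8*g^2*exp(g) + 3*g^2 + 8*g*exp(2*g) + 8*g*exp(g) + 4*g + 4*exp(g)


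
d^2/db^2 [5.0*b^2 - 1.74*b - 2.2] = 10.0000000000000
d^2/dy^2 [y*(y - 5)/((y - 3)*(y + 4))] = 12*(-y^3 + 6*y^2 - 30*y + 14)/(y^6 + 3*y^5 - 33*y^4 - 71*y^3 + 396*y^2 + 432*y - 1728)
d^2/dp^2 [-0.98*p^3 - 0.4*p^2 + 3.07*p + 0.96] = -5.88*p - 0.8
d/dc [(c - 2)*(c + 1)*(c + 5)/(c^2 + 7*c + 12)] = (c^4 + 14*c^3 + 71*c^2 + 116*c - 14)/(c^4 + 14*c^3 + 73*c^2 + 168*c + 144)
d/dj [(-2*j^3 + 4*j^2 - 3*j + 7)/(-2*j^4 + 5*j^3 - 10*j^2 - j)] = (-4*j^6 + 16*j^5 - 18*j^4 + 90*j^3 - 139*j^2 + 140*j + 7)/(j^2*(4*j^6 - 20*j^5 + 65*j^4 - 96*j^3 + 90*j^2 + 20*j + 1))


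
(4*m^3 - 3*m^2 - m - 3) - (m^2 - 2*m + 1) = 4*m^3 - 4*m^2 + m - 4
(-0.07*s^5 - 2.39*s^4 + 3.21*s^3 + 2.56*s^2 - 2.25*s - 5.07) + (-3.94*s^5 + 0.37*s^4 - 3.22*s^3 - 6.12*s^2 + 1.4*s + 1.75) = -4.01*s^5 - 2.02*s^4 - 0.0100000000000002*s^3 - 3.56*s^2 - 0.85*s - 3.32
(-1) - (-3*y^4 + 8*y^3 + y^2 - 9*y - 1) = 3*y^4 - 8*y^3 - y^2 + 9*y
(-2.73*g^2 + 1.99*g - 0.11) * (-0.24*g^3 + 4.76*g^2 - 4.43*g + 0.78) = 0.6552*g^5 - 13.4724*g^4 + 21.5927*g^3 - 11.4687*g^2 + 2.0395*g - 0.0858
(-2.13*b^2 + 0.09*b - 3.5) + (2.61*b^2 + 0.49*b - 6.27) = 0.48*b^2 + 0.58*b - 9.77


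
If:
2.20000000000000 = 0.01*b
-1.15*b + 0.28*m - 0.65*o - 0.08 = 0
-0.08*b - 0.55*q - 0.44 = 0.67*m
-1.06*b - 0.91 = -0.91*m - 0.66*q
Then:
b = 220.00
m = 2412.81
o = 650.01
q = -2972.04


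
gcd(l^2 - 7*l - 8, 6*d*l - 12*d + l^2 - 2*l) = 1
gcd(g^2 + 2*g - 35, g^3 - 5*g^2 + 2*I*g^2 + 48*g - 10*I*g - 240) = g - 5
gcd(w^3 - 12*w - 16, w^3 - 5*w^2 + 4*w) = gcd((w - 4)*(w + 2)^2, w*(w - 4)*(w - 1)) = w - 4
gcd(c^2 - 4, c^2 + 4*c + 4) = c + 2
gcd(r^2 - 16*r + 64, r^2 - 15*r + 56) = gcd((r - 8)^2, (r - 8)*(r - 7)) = r - 8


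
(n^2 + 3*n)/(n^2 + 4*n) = (n + 3)/(n + 4)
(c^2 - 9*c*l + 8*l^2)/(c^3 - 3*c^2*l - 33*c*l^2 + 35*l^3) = (c - 8*l)/(c^2 - 2*c*l - 35*l^2)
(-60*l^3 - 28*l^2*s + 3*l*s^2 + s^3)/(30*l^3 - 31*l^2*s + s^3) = (2*l + s)/(-l + s)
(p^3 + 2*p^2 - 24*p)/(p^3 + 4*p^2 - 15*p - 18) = p*(p - 4)/(p^2 - 2*p - 3)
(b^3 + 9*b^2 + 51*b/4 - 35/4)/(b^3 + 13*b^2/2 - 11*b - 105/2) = (b - 1/2)/(b - 3)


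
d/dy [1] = 0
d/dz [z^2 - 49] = 2*z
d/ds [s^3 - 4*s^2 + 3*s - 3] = 3*s^2 - 8*s + 3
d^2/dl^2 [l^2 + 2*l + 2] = 2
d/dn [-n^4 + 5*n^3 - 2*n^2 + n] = -4*n^3 + 15*n^2 - 4*n + 1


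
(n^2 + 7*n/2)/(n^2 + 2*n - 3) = n*(2*n + 7)/(2*(n^2 + 2*n - 3))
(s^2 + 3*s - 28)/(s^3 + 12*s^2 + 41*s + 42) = (s - 4)/(s^2 + 5*s + 6)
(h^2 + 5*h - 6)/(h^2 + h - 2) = (h + 6)/(h + 2)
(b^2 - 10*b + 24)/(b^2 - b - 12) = (b - 6)/(b + 3)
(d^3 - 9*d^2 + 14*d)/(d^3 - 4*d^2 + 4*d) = (d - 7)/(d - 2)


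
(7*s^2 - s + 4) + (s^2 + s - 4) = 8*s^2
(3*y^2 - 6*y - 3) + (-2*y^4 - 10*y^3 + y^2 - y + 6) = -2*y^4 - 10*y^3 + 4*y^2 - 7*y + 3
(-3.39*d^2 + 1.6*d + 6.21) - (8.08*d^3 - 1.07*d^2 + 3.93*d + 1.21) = -8.08*d^3 - 2.32*d^2 - 2.33*d + 5.0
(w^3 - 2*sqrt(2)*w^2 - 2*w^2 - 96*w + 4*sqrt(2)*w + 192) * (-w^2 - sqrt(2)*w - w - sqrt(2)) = -w^5 + w^4 + sqrt(2)*w^4 - sqrt(2)*w^3 + 102*w^3 - 100*w^2 + 94*sqrt(2)*w^2 - 200*w - 96*sqrt(2)*w - 192*sqrt(2)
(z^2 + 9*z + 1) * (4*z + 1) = 4*z^3 + 37*z^2 + 13*z + 1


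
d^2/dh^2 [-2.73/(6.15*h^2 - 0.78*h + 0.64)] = (206.51085*h^2 - 26.19162*h - 2.73*(12.3*h - 0.78)*(24.6*h - 1.56) + 21.49056)/(6.15*h^2 - 0.78*h + 0.64)^3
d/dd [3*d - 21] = 3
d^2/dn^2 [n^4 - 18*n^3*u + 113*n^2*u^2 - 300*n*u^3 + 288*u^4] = 12*n^2 - 108*n*u + 226*u^2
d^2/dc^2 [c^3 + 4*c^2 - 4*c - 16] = 6*c + 8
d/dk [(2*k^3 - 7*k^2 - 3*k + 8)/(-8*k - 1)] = (-32*k^3 + 50*k^2 + 14*k + 67)/(64*k^2 + 16*k + 1)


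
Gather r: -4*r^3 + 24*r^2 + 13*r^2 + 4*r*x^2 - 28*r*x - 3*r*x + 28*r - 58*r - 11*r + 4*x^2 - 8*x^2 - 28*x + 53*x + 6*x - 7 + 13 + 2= -4*r^3 + 37*r^2 + r*(4*x^2 - 31*x - 41) - 4*x^2 + 31*x + 8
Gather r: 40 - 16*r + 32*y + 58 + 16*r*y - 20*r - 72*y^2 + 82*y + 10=r*(16*y - 36) - 72*y^2 + 114*y + 108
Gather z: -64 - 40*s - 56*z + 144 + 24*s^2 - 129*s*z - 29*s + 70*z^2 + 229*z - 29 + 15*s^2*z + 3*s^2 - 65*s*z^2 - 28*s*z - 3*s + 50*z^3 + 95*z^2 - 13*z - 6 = 27*s^2 - 72*s + 50*z^3 + z^2*(165 - 65*s) + z*(15*s^2 - 157*s + 160) + 45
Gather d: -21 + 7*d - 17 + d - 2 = 8*d - 40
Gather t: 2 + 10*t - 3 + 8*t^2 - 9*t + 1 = 8*t^2 + t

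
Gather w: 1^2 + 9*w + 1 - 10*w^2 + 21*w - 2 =-10*w^2 + 30*w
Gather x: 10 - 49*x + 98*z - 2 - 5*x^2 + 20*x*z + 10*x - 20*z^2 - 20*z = -5*x^2 + x*(20*z - 39) - 20*z^2 + 78*z + 8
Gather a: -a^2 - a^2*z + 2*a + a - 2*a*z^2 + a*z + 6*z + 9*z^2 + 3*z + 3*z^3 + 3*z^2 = a^2*(-z - 1) + a*(-2*z^2 + z + 3) + 3*z^3 + 12*z^2 + 9*z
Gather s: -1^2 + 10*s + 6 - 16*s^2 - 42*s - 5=-16*s^2 - 32*s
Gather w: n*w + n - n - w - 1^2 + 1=w*(n - 1)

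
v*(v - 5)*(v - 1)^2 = v^4 - 7*v^3 + 11*v^2 - 5*v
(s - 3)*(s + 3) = s^2 - 9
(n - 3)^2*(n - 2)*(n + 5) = n^4 - 3*n^3 - 19*n^2 + 87*n - 90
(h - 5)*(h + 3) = h^2 - 2*h - 15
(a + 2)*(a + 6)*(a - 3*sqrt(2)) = a^3 - 3*sqrt(2)*a^2 + 8*a^2 - 24*sqrt(2)*a + 12*a - 36*sqrt(2)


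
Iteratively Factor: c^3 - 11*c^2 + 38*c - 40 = (c - 5)*(c^2 - 6*c + 8) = (c - 5)*(c - 2)*(c - 4)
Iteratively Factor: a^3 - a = (a - 1)*(a^2 + a) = a*(a - 1)*(a + 1)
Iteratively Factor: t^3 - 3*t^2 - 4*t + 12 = (t + 2)*(t^2 - 5*t + 6) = (t - 3)*(t + 2)*(t - 2)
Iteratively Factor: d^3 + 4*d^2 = (d)*(d^2 + 4*d) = d^2*(d + 4)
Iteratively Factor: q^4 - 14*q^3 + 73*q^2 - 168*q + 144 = (q - 3)*(q^3 - 11*q^2 + 40*q - 48) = (q - 3)^2*(q^2 - 8*q + 16) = (q - 4)*(q - 3)^2*(q - 4)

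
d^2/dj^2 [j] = 0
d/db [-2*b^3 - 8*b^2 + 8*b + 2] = -6*b^2 - 16*b + 8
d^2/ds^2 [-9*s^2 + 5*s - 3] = -18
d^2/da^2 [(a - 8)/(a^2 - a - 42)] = 2*(3*(3 - a)*(-a^2 + a + 42) - (a - 8)*(2*a - 1)^2)/(-a^2 + a + 42)^3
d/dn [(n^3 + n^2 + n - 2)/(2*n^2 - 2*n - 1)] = (2*n^4 - 4*n^3 - 7*n^2 + 6*n - 5)/(4*n^4 - 8*n^3 + 4*n + 1)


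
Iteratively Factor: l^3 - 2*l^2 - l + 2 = (l - 1)*(l^2 - l - 2) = (l - 2)*(l - 1)*(l + 1)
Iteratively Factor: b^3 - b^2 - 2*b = (b)*(b^2 - b - 2) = b*(b - 2)*(b + 1)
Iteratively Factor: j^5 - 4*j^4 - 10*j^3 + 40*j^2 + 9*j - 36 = (j + 3)*(j^4 - 7*j^3 + 11*j^2 + 7*j - 12) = (j - 1)*(j + 3)*(j^3 - 6*j^2 + 5*j + 12) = (j - 3)*(j - 1)*(j + 3)*(j^2 - 3*j - 4) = (j - 4)*(j - 3)*(j - 1)*(j + 3)*(j + 1)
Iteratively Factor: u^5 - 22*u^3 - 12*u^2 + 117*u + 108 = (u + 3)*(u^4 - 3*u^3 - 13*u^2 + 27*u + 36) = (u + 3)^2*(u^3 - 6*u^2 + 5*u + 12) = (u + 1)*(u + 3)^2*(u^2 - 7*u + 12) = (u - 4)*(u + 1)*(u + 3)^2*(u - 3)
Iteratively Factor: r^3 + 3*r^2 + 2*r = (r + 2)*(r^2 + r) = (r + 1)*(r + 2)*(r)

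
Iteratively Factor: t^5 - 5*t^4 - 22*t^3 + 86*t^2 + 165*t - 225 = (t + 3)*(t^4 - 8*t^3 + 2*t^2 + 80*t - 75) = (t + 3)^2*(t^3 - 11*t^2 + 35*t - 25) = (t - 5)*(t + 3)^2*(t^2 - 6*t + 5) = (t - 5)^2*(t + 3)^2*(t - 1)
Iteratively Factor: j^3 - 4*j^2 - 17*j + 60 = (j + 4)*(j^2 - 8*j + 15) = (j - 3)*(j + 4)*(j - 5)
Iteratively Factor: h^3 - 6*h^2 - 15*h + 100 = (h + 4)*(h^2 - 10*h + 25) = (h - 5)*(h + 4)*(h - 5)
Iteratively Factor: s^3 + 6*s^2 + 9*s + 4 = (s + 4)*(s^2 + 2*s + 1) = (s + 1)*(s + 4)*(s + 1)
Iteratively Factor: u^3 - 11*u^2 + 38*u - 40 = (u - 4)*(u^2 - 7*u + 10) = (u - 4)*(u - 2)*(u - 5)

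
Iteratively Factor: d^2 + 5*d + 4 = (d + 1)*(d + 4)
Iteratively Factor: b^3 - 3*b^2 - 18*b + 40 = (b - 5)*(b^2 + 2*b - 8) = (b - 5)*(b + 4)*(b - 2)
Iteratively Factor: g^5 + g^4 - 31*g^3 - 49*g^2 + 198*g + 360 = (g + 3)*(g^4 - 2*g^3 - 25*g^2 + 26*g + 120) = (g + 2)*(g + 3)*(g^3 - 4*g^2 - 17*g + 60) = (g + 2)*(g + 3)*(g + 4)*(g^2 - 8*g + 15) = (g - 3)*(g + 2)*(g + 3)*(g + 4)*(g - 5)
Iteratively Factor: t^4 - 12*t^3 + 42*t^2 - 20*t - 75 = (t - 5)*(t^3 - 7*t^2 + 7*t + 15) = (t - 5)*(t - 3)*(t^2 - 4*t - 5) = (t - 5)*(t - 3)*(t + 1)*(t - 5)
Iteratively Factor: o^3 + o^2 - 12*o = (o + 4)*(o^2 - 3*o) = o*(o + 4)*(o - 3)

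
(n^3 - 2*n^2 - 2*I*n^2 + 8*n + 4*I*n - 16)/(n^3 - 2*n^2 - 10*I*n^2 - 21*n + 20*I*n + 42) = (n^2 - 2*I*n + 8)/(n^2 - 10*I*n - 21)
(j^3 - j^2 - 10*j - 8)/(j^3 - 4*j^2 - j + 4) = (j + 2)/(j - 1)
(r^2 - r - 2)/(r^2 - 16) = (r^2 - r - 2)/(r^2 - 16)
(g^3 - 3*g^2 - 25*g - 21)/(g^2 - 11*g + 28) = (g^2 + 4*g + 3)/(g - 4)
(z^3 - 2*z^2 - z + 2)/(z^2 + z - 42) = (z^3 - 2*z^2 - z + 2)/(z^2 + z - 42)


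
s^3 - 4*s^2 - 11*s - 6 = (s - 6)*(s + 1)^2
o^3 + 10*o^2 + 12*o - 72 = (o - 2)*(o + 6)^2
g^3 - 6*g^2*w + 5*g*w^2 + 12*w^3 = (g - 4*w)*(g - 3*w)*(g + w)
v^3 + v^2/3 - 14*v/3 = v*(v - 2)*(v + 7/3)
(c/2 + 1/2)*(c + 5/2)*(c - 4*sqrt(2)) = c^3/2 - 2*sqrt(2)*c^2 + 7*c^2/4 - 7*sqrt(2)*c + 5*c/4 - 5*sqrt(2)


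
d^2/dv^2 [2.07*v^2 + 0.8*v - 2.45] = 4.14000000000000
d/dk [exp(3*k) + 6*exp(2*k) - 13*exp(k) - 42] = (3*exp(2*k) + 12*exp(k) - 13)*exp(k)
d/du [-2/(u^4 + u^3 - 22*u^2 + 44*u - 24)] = 2*(4*u^3 + 3*u^2 - 44*u + 44)/(u^4 + u^3 - 22*u^2 + 44*u - 24)^2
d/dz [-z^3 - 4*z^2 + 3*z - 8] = -3*z^2 - 8*z + 3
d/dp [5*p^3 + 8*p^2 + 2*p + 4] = 15*p^2 + 16*p + 2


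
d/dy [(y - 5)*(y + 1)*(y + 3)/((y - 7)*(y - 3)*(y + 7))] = 2*(-y^4 - 32*y^3 + 242*y^2 - 192*y - 1617)/(y^6 - 6*y^5 - 89*y^4 + 588*y^3 + 1519*y^2 - 14406*y + 21609)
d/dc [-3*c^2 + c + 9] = 1 - 6*c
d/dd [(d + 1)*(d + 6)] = 2*d + 7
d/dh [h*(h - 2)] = 2*h - 2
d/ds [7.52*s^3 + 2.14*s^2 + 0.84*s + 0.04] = 22.56*s^2 + 4.28*s + 0.84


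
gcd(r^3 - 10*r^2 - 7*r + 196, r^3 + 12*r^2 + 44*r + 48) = r + 4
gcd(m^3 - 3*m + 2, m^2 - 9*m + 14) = 1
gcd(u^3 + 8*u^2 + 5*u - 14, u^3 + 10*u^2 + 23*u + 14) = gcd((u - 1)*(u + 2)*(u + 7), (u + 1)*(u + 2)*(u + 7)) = u^2 + 9*u + 14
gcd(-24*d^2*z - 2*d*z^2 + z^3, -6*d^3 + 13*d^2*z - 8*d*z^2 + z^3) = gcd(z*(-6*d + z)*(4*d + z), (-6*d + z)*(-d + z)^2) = -6*d + z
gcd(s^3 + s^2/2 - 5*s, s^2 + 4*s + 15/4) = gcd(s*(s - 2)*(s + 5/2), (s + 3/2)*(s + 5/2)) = s + 5/2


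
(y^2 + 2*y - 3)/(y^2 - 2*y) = (y^2 + 2*y - 3)/(y*(y - 2))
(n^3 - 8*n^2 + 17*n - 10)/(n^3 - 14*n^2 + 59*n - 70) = (n - 1)/(n - 7)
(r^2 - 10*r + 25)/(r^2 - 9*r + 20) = (r - 5)/(r - 4)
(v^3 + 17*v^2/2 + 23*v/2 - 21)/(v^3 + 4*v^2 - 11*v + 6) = (v + 7/2)/(v - 1)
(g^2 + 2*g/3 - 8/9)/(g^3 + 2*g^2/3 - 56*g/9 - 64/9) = (3*g - 2)/(3*g^2 - 2*g - 16)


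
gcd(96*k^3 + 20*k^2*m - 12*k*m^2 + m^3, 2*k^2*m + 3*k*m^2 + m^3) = 2*k + m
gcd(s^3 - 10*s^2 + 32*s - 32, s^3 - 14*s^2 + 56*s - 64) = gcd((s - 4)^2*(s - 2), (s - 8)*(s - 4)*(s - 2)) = s^2 - 6*s + 8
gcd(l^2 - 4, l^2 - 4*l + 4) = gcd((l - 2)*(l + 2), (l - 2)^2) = l - 2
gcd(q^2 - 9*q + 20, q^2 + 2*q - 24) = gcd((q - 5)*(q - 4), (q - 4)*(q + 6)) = q - 4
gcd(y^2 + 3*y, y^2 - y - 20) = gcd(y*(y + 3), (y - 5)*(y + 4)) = 1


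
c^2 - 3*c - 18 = (c - 6)*(c + 3)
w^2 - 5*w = w*(w - 5)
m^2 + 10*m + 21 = (m + 3)*(m + 7)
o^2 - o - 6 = (o - 3)*(o + 2)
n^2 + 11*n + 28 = (n + 4)*(n + 7)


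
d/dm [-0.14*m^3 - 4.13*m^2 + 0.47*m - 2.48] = -0.42*m^2 - 8.26*m + 0.47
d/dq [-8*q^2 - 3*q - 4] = -16*q - 3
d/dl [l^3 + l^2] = l*(3*l + 2)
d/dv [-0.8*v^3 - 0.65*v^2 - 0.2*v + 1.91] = -2.4*v^2 - 1.3*v - 0.2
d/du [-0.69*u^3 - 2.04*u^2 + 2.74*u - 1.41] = -2.07*u^2 - 4.08*u + 2.74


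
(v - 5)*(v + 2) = v^2 - 3*v - 10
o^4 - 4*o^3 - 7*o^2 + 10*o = o*(o - 5)*(o - 1)*(o + 2)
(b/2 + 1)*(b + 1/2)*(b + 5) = b^3/2 + 15*b^2/4 + 27*b/4 + 5/2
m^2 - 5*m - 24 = (m - 8)*(m + 3)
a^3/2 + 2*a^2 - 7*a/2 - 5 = (a/2 + 1/2)*(a - 2)*(a + 5)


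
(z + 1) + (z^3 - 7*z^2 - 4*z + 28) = z^3 - 7*z^2 - 3*z + 29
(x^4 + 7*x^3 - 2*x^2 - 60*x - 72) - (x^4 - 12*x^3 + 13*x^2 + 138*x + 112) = 19*x^3 - 15*x^2 - 198*x - 184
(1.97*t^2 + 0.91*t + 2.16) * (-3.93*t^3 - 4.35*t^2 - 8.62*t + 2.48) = -7.7421*t^5 - 12.1458*t^4 - 29.4287*t^3 - 12.3546*t^2 - 16.3624*t + 5.3568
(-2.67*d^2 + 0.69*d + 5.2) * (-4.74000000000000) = 12.6558*d^2 - 3.2706*d - 24.648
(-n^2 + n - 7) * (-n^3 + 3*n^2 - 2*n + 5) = n^5 - 4*n^4 + 12*n^3 - 28*n^2 + 19*n - 35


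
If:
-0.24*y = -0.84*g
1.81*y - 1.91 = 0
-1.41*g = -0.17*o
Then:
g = 0.30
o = 2.50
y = 1.06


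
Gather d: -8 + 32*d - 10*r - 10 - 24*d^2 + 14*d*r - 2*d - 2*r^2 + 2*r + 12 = -24*d^2 + d*(14*r + 30) - 2*r^2 - 8*r - 6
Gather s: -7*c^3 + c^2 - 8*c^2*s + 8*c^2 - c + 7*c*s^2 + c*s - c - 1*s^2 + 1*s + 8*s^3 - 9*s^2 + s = -7*c^3 + 9*c^2 - 2*c + 8*s^3 + s^2*(7*c - 10) + s*(-8*c^2 + c + 2)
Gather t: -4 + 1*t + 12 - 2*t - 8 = -t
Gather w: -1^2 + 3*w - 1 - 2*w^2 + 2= -2*w^2 + 3*w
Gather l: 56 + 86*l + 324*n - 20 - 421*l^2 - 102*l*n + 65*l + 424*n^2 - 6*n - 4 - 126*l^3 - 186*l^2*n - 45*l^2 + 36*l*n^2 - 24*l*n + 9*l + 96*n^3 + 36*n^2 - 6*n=-126*l^3 + l^2*(-186*n - 466) + l*(36*n^2 - 126*n + 160) + 96*n^3 + 460*n^2 + 312*n + 32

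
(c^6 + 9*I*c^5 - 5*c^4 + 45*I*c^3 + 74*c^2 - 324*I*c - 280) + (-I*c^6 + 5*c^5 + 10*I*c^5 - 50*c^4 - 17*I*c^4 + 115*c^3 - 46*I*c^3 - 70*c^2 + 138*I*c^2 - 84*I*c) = c^6 - I*c^6 + 5*c^5 + 19*I*c^5 - 55*c^4 - 17*I*c^4 + 115*c^3 - I*c^3 + 4*c^2 + 138*I*c^2 - 408*I*c - 280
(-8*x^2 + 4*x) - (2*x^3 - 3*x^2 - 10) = -2*x^3 - 5*x^2 + 4*x + 10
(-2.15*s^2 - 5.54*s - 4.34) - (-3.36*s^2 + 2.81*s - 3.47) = 1.21*s^2 - 8.35*s - 0.87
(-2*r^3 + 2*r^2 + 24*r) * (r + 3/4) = -2*r^4 + r^3/2 + 51*r^2/2 + 18*r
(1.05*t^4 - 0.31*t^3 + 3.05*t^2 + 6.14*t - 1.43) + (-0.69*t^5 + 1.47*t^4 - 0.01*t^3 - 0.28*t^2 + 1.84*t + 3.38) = -0.69*t^5 + 2.52*t^4 - 0.32*t^3 + 2.77*t^2 + 7.98*t + 1.95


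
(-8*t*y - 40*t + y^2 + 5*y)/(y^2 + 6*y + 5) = (-8*t + y)/(y + 1)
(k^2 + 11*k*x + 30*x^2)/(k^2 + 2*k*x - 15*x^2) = (-k - 6*x)/(-k + 3*x)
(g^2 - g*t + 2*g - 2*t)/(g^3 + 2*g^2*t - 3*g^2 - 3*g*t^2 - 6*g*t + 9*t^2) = (g + 2)/(g^2 + 3*g*t - 3*g - 9*t)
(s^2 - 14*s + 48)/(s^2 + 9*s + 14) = (s^2 - 14*s + 48)/(s^2 + 9*s + 14)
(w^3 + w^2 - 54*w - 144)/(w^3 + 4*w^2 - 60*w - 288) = (w + 3)/(w + 6)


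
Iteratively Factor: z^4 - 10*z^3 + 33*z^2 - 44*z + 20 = (z - 2)*(z^3 - 8*z^2 + 17*z - 10) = (z - 5)*(z - 2)*(z^2 - 3*z + 2) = (z - 5)*(z - 2)*(z - 1)*(z - 2)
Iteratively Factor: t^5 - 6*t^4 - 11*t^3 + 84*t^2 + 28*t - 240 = (t + 2)*(t^4 - 8*t^3 + 5*t^2 + 74*t - 120) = (t - 4)*(t + 2)*(t^3 - 4*t^2 - 11*t + 30) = (t - 4)*(t - 2)*(t + 2)*(t^2 - 2*t - 15) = (t - 4)*(t - 2)*(t + 2)*(t + 3)*(t - 5)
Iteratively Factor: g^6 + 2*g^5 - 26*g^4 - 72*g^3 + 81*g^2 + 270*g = (g + 3)*(g^5 - g^4 - 23*g^3 - 3*g^2 + 90*g) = (g - 2)*(g + 3)*(g^4 + g^3 - 21*g^2 - 45*g) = g*(g - 2)*(g + 3)*(g^3 + g^2 - 21*g - 45) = g*(g - 2)*(g + 3)^2*(g^2 - 2*g - 15) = g*(g - 5)*(g - 2)*(g + 3)^2*(g + 3)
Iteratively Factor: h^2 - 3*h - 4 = (h - 4)*(h + 1)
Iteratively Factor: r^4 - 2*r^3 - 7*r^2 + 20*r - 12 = (r + 3)*(r^3 - 5*r^2 + 8*r - 4) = (r - 1)*(r + 3)*(r^2 - 4*r + 4) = (r - 2)*(r - 1)*(r + 3)*(r - 2)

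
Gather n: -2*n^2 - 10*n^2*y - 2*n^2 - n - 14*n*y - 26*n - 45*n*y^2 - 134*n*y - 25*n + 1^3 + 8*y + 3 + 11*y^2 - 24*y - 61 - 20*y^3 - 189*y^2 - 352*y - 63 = n^2*(-10*y - 4) + n*(-45*y^2 - 148*y - 52) - 20*y^3 - 178*y^2 - 368*y - 120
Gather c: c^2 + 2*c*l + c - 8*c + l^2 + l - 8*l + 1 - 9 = c^2 + c*(2*l - 7) + l^2 - 7*l - 8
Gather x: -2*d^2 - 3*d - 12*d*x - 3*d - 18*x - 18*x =-2*d^2 - 6*d + x*(-12*d - 36)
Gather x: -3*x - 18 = -3*x - 18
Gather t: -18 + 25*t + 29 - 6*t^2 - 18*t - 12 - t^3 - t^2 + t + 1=-t^3 - 7*t^2 + 8*t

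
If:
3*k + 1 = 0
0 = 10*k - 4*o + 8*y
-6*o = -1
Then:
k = -1/3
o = 1/6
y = 1/2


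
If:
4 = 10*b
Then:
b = 2/5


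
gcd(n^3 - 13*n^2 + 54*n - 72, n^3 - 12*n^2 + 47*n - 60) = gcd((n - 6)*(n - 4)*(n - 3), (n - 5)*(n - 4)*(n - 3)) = n^2 - 7*n + 12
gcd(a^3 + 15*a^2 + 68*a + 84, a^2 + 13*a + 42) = a^2 + 13*a + 42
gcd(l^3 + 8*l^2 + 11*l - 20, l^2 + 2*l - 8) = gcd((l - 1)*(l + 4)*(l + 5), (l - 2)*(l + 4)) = l + 4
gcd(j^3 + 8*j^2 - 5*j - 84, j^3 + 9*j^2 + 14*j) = j + 7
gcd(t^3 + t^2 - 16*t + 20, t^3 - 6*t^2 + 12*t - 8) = t^2 - 4*t + 4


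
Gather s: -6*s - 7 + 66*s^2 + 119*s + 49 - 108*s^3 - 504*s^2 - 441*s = -108*s^3 - 438*s^2 - 328*s + 42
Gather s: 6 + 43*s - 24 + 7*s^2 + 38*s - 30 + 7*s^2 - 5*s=14*s^2 + 76*s - 48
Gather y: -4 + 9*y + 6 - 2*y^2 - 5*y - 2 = -2*y^2 + 4*y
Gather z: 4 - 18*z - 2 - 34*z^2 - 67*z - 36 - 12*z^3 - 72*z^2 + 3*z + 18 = -12*z^3 - 106*z^2 - 82*z - 16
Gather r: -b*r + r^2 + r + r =r^2 + r*(2 - b)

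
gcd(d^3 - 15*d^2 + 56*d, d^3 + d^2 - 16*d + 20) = 1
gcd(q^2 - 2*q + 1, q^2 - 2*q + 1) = q^2 - 2*q + 1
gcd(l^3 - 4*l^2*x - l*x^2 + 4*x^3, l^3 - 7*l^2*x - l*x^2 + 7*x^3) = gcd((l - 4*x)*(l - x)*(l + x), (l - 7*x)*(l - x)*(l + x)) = -l^2 + x^2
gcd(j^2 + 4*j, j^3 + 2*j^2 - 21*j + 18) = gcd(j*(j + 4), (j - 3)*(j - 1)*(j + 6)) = 1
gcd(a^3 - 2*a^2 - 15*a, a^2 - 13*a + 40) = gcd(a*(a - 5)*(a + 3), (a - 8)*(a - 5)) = a - 5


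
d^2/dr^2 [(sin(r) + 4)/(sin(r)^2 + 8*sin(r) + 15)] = (-sin(r)^5 - 8*sin(r)^4 - 4*sin(r)^3 + 128*sin(r)^2 + 357*sin(r) + 152)/(sin(r)^2 + 8*sin(r) + 15)^3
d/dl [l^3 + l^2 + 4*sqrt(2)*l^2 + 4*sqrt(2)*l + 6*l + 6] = 3*l^2 + 2*l + 8*sqrt(2)*l + 4*sqrt(2) + 6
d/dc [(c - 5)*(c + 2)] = 2*c - 3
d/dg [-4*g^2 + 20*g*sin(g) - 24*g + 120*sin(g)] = 20*g*cos(g) - 8*g + 20*sin(g) + 120*cos(g) - 24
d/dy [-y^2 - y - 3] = -2*y - 1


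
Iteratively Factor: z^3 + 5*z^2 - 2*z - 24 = (z - 2)*(z^2 + 7*z + 12) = (z - 2)*(z + 4)*(z + 3)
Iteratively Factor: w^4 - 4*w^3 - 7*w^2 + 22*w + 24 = (w - 4)*(w^3 - 7*w - 6) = (w - 4)*(w - 3)*(w^2 + 3*w + 2) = (w - 4)*(w - 3)*(w + 2)*(w + 1)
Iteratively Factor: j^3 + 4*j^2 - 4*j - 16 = (j + 2)*(j^2 + 2*j - 8) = (j - 2)*(j + 2)*(j + 4)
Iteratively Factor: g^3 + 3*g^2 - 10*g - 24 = (g - 3)*(g^2 + 6*g + 8) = (g - 3)*(g + 4)*(g + 2)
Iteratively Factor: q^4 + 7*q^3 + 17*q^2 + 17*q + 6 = (q + 1)*(q^3 + 6*q^2 + 11*q + 6) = (q + 1)^2*(q^2 + 5*q + 6) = (q + 1)^2*(q + 3)*(q + 2)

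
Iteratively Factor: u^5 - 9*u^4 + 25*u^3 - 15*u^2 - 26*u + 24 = (u - 3)*(u^4 - 6*u^3 + 7*u^2 + 6*u - 8) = (u - 3)*(u - 1)*(u^3 - 5*u^2 + 2*u + 8) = (u - 3)*(u - 1)*(u + 1)*(u^2 - 6*u + 8) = (u - 3)*(u - 2)*(u - 1)*(u + 1)*(u - 4)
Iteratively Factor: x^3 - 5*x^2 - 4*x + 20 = (x - 5)*(x^2 - 4) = (x - 5)*(x + 2)*(x - 2)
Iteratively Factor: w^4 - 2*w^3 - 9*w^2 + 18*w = (w + 3)*(w^3 - 5*w^2 + 6*w) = w*(w + 3)*(w^2 - 5*w + 6) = w*(w - 3)*(w + 3)*(w - 2)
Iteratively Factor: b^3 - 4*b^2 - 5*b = (b)*(b^2 - 4*b - 5) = b*(b - 5)*(b + 1)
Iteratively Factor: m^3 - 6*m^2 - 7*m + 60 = (m - 4)*(m^2 - 2*m - 15) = (m - 4)*(m + 3)*(m - 5)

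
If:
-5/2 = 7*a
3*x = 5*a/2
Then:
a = -5/14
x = -25/84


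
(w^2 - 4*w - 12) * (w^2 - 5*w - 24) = w^4 - 9*w^3 - 16*w^2 + 156*w + 288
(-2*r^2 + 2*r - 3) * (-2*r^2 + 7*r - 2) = 4*r^4 - 18*r^3 + 24*r^2 - 25*r + 6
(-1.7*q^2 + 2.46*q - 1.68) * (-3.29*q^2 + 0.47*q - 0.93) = 5.593*q^4 - 8.8924*q^3 + 8.2644*q^2 - 3.0774*q + 1.5624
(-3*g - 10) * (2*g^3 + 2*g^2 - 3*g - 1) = -6*g^4 - 26*g^3 - 11*g^2 + 33*g + 10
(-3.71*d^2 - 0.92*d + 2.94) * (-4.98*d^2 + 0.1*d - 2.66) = 18.4758*d^4 + 4.2106*d^3 - 4.8646*d^2 + 2.7412*d - 7.8204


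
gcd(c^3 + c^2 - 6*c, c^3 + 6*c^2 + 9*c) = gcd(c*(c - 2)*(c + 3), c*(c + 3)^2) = c^2 + 3*c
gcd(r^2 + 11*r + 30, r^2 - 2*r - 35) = r + 5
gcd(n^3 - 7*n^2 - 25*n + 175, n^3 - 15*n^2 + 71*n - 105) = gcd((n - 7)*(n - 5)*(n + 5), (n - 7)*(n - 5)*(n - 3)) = n^2 - 12*n + 35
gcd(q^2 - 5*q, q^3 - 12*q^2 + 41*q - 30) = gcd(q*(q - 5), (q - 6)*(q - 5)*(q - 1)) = q - 5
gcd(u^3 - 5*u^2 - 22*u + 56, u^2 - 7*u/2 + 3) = u - 2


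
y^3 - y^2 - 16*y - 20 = (y - 5)*(y + 2)^2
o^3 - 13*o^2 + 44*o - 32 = (o - 8)*(o - 4)*(o - 1)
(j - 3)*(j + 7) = j^2 + 4*j - 21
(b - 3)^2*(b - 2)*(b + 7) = b^4 - b^3 - 35*b^2 + 129*b - 126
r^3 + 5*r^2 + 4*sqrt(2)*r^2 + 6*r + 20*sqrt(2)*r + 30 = (r + 5)*(r + sqrt(2))*(r + 3*sqrt(2))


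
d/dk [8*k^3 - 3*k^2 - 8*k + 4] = 24*k^2 - 6*k - 8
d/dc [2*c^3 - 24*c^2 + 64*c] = 6*c^2 - 48*c + 64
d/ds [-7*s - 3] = -7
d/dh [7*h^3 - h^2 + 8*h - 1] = 21*h^2 - 2*h + 8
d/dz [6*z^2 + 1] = 12*z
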